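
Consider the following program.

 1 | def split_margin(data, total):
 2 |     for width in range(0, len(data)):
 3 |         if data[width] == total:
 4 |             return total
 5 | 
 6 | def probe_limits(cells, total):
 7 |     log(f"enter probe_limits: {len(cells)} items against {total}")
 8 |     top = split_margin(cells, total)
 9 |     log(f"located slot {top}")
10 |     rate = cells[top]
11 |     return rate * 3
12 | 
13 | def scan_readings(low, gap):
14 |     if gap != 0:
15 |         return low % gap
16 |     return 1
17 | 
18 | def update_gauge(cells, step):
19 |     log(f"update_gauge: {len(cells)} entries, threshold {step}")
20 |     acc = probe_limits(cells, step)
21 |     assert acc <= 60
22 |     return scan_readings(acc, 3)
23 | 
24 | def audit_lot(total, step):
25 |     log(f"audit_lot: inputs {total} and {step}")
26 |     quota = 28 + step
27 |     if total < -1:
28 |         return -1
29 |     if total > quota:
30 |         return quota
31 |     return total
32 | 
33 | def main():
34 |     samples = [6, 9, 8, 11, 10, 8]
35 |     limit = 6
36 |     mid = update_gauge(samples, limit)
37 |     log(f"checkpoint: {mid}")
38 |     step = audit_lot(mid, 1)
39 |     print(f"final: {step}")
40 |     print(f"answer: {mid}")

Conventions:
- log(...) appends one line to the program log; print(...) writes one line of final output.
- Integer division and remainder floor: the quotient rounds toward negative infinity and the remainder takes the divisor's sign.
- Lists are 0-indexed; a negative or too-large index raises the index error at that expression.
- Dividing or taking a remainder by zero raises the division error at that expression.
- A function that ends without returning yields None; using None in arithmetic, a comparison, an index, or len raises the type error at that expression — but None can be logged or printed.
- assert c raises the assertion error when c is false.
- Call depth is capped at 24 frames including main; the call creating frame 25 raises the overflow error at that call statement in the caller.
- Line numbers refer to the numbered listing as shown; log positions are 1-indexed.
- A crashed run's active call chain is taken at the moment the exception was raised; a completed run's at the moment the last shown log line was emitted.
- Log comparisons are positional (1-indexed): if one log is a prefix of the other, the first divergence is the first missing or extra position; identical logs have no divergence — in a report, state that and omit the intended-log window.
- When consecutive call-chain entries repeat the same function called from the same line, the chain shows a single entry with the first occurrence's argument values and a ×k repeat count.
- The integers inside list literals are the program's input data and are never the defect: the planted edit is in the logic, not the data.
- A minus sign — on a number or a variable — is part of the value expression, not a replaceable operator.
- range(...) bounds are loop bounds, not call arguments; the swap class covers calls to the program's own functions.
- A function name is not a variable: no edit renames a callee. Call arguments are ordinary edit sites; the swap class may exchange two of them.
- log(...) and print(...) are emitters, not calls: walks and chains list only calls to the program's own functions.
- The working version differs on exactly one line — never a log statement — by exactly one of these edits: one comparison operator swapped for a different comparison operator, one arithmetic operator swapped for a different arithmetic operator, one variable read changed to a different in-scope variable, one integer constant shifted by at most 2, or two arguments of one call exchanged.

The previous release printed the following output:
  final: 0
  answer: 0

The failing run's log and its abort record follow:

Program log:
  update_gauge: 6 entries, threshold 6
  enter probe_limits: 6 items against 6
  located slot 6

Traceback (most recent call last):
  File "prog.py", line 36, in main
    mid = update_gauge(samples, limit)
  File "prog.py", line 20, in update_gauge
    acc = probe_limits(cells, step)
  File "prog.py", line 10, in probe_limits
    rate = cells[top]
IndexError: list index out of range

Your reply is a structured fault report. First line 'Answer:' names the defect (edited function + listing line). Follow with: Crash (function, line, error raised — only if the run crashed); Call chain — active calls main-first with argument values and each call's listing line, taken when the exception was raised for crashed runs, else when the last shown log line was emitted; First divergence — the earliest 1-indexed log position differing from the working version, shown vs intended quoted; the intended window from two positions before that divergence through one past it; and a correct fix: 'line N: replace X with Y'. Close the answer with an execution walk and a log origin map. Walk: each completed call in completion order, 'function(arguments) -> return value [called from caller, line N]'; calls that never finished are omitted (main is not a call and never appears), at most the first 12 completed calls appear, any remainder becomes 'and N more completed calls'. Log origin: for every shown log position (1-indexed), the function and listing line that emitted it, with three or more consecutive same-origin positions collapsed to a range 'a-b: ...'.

Answer: the defect is in split_margin at line 4.
Key observation: Log line 3 is where behavior first shows: 'located slot 6' appears instead of 'located slot 0'.
Crash: probe_limits, line 10, IndexError.
Call chain: main -> update_gauge([6, 9, 8, 11, 10, 8], 6) (called at line 36) -> probe_limits([6, 9, 8, 11, 10, 8], 6) (called at line 20).
First divergence: position 3; shown 'located slot 6' vs intended 'located slot 0'.
Intended log window:
  1: update_gauge: 6 entries, threshold 6
  2: enter probe_limits: 6 items against 6
  3: located slot 0
  4: checkpoint: 0
Execution walk:
  split_margin([6, 9, 8, 11, 10, 8], 6) -> 6  [called from probe_limits, line 8]
Log origins:
  1: logged in update_gauge at line 19
  2: logged in probe_limits at line 7
  3: logged in probe_limits at line 9
A correct fix: line 4: replace `total` with `width`.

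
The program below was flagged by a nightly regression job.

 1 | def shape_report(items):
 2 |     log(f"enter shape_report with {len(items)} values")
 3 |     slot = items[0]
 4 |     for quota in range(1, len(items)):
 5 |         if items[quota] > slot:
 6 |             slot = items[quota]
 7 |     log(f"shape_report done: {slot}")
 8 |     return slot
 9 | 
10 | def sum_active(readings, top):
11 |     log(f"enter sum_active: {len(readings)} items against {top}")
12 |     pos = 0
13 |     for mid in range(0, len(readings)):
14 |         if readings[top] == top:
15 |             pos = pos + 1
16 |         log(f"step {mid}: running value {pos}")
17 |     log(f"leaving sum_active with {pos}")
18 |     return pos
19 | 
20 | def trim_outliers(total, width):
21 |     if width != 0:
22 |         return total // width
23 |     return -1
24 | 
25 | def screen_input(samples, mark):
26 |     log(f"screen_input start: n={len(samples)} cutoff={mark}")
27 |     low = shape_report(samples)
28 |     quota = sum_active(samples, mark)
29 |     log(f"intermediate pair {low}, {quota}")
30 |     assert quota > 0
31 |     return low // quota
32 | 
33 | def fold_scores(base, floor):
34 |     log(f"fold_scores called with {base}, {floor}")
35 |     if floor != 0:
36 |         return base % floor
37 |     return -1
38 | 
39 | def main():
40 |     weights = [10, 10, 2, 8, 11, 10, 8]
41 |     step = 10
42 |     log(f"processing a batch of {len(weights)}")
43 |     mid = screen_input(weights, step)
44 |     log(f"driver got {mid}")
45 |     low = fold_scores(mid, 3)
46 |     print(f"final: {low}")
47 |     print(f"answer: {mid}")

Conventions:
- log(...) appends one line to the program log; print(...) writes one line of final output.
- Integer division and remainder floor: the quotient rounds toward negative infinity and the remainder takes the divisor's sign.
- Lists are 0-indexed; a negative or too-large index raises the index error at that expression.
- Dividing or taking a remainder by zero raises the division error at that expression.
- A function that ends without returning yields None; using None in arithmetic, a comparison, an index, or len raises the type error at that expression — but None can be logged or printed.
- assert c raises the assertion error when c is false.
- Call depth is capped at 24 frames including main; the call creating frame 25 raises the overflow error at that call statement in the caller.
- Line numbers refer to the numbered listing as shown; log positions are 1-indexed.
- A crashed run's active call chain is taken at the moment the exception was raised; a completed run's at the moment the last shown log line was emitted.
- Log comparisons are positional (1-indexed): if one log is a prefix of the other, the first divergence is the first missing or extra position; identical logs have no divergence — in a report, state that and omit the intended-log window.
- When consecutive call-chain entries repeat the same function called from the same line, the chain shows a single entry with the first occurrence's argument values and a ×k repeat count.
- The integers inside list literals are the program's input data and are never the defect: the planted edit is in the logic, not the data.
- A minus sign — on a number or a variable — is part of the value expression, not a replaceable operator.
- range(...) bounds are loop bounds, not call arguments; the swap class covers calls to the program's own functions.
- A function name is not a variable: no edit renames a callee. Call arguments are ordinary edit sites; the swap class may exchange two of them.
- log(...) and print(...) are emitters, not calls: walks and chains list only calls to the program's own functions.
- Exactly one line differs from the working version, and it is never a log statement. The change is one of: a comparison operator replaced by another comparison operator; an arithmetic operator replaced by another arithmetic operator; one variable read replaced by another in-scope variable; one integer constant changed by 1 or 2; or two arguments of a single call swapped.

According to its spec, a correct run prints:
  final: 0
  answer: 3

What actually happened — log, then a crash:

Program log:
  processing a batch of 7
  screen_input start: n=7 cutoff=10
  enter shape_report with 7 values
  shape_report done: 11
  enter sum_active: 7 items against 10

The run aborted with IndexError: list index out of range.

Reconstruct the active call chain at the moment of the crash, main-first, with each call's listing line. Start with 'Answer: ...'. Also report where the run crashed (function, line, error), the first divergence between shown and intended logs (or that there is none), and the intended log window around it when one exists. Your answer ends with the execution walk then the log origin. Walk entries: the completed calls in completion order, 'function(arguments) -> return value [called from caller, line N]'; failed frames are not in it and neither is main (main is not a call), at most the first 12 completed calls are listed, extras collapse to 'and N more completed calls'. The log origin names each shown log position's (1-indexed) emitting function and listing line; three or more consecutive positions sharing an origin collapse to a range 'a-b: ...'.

Answer: main -> screen_input (called at line 43) -> sum_active (called at line 28).
Key observation: Only 5 log lines were emitted before the run died; the intended continuation was 'step 0: running value 1'.
Crash: sum_active, line 14, IndexError.
First divergence: position 6; the shown log stops at 5 lines while the working version next logs 'step 0: running value 1'.
Intended log window:
  4: shape_report done: 11
  5: enter sum_active: 7 items against 10
  6: step 0: running value 1
  7: step 1: running value 2
Execution walk:
  shape_report([10, 10, 2, 8, 11, 10, 8]) -> 11  [called from screen_input, line 27]
Origin of each log line:
  1: from main, line 42
  2: from screen_input, line 26
  3: from shape_report, line 2
  4: from shape_report, line 7
  5: from sum_active, line 11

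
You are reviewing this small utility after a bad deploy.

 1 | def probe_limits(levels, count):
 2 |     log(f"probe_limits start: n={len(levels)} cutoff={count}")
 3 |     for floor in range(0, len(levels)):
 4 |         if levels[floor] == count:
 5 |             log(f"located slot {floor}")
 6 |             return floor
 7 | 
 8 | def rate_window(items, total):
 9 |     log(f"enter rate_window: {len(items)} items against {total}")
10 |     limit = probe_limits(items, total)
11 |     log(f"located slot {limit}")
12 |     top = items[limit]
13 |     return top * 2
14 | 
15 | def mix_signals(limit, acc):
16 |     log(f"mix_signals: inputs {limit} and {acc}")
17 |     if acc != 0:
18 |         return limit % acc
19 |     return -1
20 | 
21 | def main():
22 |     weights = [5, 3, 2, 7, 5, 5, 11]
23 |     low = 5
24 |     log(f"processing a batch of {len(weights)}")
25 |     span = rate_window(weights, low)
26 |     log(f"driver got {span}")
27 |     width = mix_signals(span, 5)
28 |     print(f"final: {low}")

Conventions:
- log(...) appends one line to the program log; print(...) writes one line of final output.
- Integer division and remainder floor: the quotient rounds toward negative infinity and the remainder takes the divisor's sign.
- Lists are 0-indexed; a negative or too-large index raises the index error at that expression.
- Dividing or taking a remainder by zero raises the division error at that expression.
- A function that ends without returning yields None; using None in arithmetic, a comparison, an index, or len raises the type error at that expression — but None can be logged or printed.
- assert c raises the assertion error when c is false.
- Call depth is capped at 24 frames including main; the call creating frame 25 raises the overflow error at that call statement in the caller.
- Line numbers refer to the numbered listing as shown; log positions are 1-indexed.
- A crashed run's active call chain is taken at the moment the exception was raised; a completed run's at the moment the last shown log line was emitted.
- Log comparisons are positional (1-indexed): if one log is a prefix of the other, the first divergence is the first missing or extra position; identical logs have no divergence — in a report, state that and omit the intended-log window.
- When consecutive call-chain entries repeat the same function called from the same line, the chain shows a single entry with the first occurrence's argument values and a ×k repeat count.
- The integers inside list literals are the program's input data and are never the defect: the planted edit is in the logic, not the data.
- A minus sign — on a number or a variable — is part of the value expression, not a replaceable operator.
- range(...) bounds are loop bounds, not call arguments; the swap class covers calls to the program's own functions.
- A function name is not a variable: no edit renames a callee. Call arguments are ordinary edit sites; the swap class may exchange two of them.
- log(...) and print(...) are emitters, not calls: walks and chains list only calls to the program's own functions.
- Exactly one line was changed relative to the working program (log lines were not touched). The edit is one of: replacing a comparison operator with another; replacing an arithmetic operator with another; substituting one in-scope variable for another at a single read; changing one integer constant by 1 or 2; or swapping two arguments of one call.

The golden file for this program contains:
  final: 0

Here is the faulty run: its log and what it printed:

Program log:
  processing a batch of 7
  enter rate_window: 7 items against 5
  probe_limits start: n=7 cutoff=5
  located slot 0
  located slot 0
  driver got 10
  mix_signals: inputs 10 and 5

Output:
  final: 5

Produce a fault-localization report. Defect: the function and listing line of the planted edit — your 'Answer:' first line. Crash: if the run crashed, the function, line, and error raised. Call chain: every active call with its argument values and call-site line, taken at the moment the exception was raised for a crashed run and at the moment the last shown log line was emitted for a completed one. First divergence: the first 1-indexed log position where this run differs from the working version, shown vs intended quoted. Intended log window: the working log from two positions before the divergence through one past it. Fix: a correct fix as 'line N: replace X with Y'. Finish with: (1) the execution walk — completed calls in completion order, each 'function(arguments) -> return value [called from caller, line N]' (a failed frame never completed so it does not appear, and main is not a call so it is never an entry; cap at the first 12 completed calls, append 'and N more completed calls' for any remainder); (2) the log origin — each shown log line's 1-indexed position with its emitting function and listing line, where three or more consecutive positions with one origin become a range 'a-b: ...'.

Answer: the defect is in main at line 28.
Key fact: The logs agree in full; only the final output differs.
Call chain: main -> mix_signals(10, 5) (called at line 27).
First divergence: there is none — every log position agrees.
Execution walk:
  probe_limits([5, 3, 2, 7, 5, 5, 11], 5) -> 0  [called from rate_window, line 10]
  rate_window([5, 3, 2, 7, 5, 5, 11], 5) -> 10  [called from main, line 25]
  mix_signals(10, 5) -> 0  [called from main, line 27]
Log origins:
  1: logged in main at line 24
  2: logged in rate_window at line 9
  3: logged in probe_limits at line 2
  4: logged in probe_limits at line 5
  5: logged in rate_window at line 11
  6: logged in main at line 26
  7: logged in mix_signals at line 16
A correct fix: line 28: replace `low` with `width`.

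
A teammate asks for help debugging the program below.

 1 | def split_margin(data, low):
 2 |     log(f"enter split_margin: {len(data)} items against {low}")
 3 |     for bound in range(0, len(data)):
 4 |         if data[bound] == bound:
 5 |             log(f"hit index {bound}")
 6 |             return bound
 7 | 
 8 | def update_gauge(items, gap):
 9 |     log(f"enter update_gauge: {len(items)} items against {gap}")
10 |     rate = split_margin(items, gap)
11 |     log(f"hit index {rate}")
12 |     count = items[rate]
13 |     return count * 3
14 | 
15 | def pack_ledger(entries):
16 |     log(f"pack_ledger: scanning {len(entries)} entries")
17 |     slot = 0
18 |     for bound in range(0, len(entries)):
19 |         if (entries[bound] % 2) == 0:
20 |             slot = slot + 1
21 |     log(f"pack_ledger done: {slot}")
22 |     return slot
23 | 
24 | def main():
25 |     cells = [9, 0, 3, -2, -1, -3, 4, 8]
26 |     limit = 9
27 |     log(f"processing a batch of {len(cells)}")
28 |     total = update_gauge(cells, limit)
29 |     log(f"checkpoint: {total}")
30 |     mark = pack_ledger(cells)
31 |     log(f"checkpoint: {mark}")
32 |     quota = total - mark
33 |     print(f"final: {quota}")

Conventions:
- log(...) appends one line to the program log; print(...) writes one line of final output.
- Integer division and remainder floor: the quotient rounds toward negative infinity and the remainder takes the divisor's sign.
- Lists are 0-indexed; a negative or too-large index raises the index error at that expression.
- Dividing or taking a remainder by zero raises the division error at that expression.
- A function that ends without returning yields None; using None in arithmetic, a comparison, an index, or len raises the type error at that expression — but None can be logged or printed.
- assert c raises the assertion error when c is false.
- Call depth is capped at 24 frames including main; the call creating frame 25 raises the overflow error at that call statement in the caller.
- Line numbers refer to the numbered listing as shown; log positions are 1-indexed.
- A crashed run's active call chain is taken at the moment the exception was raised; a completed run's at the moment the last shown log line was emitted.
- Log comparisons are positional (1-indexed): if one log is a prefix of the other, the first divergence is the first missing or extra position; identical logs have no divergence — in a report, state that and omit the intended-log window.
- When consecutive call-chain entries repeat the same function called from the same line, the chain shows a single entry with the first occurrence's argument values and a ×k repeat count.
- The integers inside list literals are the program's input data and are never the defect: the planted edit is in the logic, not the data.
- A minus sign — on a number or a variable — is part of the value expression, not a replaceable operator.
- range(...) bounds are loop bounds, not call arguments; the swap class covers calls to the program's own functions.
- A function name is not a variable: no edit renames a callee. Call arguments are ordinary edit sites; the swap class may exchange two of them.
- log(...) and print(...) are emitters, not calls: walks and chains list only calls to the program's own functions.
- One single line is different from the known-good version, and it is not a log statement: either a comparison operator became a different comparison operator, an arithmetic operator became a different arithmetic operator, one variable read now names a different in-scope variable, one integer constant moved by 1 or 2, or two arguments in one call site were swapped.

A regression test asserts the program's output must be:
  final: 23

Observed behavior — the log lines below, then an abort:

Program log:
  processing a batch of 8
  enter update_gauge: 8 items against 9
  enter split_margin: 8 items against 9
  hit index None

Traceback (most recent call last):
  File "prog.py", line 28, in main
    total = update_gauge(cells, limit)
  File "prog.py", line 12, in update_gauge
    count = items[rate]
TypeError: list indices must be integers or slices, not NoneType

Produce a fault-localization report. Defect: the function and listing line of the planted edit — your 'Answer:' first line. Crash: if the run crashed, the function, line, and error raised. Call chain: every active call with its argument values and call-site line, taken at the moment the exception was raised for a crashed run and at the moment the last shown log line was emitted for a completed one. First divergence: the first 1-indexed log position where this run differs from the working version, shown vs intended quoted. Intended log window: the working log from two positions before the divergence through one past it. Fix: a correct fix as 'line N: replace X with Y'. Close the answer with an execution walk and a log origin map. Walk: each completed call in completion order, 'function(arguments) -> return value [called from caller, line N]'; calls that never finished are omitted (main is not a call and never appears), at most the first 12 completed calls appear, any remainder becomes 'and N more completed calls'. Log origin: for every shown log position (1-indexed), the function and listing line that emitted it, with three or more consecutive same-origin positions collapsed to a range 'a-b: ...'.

Answer: the defect is in split_margin at line 4.
The tell: Everything matches until log position 4, which reads 'hit index None' in place of 'hit index 0'.
Crash: update_gauge, line 12, TypeError.
Call chain: main -> update_gauge([9, 0, 3, -2, -1, -3, 4, 8], 9) (called at line 28).
First divergence: position 4 — the shown line 'hit index None' should read 'hit index 0'.
Intended log window:
  2: enter update_gauge: 8 items against 9
  3: enter split_margin: 8 items against 9
  4: hit index 0
  5: hit index 0
Execution walk:
  split_margin([9, 0, 3, -2, -1, -3, 4, 8], 9) -> None  [called from update_gauge, line 10]
Origin of each log line:
  1: logged in main at line 27
  2: logged in update_gauge at line 9
  3: logged in split_margin at line 2
  4: logged in update_gauge at line 11
A correct fix: line 4: replace `data[bound] == bound` with `data[bound] == low`.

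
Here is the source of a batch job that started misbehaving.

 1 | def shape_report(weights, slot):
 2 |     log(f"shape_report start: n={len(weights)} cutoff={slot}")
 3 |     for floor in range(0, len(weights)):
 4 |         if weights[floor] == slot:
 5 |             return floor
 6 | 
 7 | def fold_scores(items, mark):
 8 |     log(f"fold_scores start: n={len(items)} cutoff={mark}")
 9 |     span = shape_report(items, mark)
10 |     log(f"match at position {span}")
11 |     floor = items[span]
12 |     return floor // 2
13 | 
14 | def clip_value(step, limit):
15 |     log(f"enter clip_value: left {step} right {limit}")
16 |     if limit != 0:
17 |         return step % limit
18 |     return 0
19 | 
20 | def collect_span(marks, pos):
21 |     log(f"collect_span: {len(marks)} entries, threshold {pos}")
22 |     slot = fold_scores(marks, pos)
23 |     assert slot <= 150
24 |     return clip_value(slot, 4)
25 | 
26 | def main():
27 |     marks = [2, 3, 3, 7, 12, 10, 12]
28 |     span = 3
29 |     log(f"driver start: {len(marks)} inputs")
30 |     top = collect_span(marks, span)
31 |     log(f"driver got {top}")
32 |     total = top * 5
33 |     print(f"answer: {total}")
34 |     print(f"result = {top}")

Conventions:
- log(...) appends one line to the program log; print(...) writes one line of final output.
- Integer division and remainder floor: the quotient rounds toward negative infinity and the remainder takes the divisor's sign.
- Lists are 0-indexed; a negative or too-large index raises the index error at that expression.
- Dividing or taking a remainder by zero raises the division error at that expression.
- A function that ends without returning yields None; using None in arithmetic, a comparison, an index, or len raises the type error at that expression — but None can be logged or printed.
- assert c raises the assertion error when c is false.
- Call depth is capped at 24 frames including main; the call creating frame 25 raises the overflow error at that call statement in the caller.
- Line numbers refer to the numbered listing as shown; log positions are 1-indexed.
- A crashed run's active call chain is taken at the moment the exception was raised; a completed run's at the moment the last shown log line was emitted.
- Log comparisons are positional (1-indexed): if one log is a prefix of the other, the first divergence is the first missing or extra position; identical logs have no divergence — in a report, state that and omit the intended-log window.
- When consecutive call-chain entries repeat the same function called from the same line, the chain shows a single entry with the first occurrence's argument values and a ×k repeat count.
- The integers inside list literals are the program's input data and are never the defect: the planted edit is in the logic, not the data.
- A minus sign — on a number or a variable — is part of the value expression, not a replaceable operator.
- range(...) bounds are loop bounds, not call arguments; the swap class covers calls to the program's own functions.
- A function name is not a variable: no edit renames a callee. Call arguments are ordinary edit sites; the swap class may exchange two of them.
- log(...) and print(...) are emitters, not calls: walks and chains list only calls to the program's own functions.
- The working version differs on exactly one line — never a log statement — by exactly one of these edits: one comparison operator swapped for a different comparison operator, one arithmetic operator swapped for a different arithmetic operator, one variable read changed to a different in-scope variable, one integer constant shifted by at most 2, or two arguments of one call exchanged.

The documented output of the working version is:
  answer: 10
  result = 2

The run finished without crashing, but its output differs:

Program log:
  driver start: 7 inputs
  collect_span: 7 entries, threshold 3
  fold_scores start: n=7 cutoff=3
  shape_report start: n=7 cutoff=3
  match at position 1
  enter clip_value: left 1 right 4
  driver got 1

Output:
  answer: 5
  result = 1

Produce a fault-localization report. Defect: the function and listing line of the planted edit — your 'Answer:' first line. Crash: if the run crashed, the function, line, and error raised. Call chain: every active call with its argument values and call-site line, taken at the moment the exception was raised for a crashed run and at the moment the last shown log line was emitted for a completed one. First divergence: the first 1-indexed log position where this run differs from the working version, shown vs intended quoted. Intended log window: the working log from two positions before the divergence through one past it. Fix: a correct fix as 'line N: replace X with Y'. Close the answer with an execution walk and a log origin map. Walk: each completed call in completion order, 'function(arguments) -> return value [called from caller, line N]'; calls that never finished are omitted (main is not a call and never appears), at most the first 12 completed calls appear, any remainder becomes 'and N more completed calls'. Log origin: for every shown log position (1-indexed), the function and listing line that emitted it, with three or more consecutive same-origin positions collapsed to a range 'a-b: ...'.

Answer: the defect is in fold_scores at line 12.
Key observation: At log position 6 the runs split — shown 'enter clip_value: left 1 right 4', but the working version logs 'enter clip_value: left 6 right 4'.
Call chain: main.
First divergence: position 6; shown 'enter clip_value: left 1 right 4' vs intended 'enter clip_value: left 6 right 4'.
Intended log window:
  4: shape_report start: n=7 cutoff=3
  5: match at position 1
  6: enter clip_value: left 6 right 4
  7: driver got 2
Execution walk:
  shape_report([2, 3, 3, 7, 12, 10, 12], 3) -> 1  [called from fold_scores, line 9]
  fold_scores([2, 3, 3, 7, 12, 10, 12], 3) -> 1  [called from collect_span, line 22]
  clip_value(1, 4) -> 1  [called from collect_span, line 24]
  collect_span([2, 3, 3, 7, 12, 10, 12], 3) -> 1  [called from main, line 30]
Origin of each log line:
  1: emitted by main (line 29)
  2: emitted by collect_span (line 21)
  3: emitted by fold_scores (line 8)
  4: emitted by shape_report (line 2)
  5: emitted by fold_scores (line 10)
  6: emitted by clip_value (line 15)
  7: emitted by main (line 31)
A correct fix: line 12: replace `//` with `*`.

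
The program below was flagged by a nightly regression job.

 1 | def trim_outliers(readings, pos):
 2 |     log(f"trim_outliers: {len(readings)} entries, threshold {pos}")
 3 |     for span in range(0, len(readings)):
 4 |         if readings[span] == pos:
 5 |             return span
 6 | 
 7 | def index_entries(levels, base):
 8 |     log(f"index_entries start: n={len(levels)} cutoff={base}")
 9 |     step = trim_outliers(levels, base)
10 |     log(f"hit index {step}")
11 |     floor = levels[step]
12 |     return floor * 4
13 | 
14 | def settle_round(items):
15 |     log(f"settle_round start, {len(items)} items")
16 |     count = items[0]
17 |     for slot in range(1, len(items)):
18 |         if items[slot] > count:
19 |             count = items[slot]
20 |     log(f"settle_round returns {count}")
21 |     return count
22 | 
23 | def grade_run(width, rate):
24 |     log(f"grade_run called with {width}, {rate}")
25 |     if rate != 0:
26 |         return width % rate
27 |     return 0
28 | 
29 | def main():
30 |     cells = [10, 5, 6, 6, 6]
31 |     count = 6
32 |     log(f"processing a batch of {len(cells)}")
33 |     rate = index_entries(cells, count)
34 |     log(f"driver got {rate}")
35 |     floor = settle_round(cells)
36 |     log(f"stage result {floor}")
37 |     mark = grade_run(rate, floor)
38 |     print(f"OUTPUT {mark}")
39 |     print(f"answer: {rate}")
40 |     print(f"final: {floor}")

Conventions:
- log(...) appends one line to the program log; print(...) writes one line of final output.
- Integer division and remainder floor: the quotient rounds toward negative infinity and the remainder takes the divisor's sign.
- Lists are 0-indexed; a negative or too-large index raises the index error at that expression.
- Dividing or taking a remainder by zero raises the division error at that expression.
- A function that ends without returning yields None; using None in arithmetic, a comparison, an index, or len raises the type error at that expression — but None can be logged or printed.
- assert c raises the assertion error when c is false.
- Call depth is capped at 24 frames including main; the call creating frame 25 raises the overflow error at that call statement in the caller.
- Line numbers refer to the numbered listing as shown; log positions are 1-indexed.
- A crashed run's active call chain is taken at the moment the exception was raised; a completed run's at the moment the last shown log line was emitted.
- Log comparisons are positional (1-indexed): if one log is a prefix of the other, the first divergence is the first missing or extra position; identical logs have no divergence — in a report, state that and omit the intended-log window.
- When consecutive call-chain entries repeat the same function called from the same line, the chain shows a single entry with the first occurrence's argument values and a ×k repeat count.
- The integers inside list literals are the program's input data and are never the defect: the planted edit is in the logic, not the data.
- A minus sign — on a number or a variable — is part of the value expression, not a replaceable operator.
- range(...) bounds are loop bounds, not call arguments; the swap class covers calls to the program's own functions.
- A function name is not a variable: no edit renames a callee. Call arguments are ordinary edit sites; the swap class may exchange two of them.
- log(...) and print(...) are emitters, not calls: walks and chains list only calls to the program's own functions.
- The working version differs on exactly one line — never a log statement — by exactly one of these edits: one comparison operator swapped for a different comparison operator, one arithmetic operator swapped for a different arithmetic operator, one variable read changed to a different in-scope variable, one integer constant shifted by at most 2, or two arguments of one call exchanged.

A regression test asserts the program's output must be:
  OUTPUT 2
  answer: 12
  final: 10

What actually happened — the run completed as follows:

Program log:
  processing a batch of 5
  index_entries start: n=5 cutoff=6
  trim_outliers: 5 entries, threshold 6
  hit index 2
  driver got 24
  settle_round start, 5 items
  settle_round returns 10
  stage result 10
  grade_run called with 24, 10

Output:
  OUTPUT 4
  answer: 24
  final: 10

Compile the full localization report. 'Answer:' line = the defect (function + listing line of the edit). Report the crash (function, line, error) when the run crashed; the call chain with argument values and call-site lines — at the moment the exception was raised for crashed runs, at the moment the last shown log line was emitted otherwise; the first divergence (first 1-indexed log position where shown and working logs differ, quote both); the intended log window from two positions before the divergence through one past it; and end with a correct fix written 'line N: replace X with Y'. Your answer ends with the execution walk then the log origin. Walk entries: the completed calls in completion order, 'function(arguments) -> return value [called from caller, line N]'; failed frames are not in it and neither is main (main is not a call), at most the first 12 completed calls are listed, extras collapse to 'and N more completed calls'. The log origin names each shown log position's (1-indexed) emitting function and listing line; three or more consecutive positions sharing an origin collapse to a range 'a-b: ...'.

Answer: the defect is in index_entries at line 12.
The tell: At log position 5 the runs split — shown 'driver got 24', but the working version logs 'driver got 12'.
Call chain: main -> grade_run(24, 10) (called at line 37).
First divergence: position 5; shown 'driver got 24' vs intended 'driver got 12'.
Intended log window:
  3: trim_outliers: 5 entries, threshold 6
  4: hit index 2
  5: driver got 12
  6: settle_round start, 5 items
Execution walk:
  trim_outliers([10, 5, 6, 6, 6], 6) -> 2  [called from index_entries, line 9]
  index_entries([10, 5, 6, 6, 6], 6) -> 24  [called from main, line 33]
  settle_round([10, 5, 6, 6, 6]) -> 10  [called from main, line 35]
  grade_run(24, 10) -> 4  [called from main, line 37]
Log origin:
  1 — main, line 32
  2 — index_entries, line 8
  3 — trim_outliers, line 2
  4 — index_entries, line 10
  5 — main, line 34
  6 — settle_round, line 15
  7 — settle_round, line 20
  8 — main, line 36
  9 — grade_run, line 24
A correct fix: line 12: replace `4` with `2`.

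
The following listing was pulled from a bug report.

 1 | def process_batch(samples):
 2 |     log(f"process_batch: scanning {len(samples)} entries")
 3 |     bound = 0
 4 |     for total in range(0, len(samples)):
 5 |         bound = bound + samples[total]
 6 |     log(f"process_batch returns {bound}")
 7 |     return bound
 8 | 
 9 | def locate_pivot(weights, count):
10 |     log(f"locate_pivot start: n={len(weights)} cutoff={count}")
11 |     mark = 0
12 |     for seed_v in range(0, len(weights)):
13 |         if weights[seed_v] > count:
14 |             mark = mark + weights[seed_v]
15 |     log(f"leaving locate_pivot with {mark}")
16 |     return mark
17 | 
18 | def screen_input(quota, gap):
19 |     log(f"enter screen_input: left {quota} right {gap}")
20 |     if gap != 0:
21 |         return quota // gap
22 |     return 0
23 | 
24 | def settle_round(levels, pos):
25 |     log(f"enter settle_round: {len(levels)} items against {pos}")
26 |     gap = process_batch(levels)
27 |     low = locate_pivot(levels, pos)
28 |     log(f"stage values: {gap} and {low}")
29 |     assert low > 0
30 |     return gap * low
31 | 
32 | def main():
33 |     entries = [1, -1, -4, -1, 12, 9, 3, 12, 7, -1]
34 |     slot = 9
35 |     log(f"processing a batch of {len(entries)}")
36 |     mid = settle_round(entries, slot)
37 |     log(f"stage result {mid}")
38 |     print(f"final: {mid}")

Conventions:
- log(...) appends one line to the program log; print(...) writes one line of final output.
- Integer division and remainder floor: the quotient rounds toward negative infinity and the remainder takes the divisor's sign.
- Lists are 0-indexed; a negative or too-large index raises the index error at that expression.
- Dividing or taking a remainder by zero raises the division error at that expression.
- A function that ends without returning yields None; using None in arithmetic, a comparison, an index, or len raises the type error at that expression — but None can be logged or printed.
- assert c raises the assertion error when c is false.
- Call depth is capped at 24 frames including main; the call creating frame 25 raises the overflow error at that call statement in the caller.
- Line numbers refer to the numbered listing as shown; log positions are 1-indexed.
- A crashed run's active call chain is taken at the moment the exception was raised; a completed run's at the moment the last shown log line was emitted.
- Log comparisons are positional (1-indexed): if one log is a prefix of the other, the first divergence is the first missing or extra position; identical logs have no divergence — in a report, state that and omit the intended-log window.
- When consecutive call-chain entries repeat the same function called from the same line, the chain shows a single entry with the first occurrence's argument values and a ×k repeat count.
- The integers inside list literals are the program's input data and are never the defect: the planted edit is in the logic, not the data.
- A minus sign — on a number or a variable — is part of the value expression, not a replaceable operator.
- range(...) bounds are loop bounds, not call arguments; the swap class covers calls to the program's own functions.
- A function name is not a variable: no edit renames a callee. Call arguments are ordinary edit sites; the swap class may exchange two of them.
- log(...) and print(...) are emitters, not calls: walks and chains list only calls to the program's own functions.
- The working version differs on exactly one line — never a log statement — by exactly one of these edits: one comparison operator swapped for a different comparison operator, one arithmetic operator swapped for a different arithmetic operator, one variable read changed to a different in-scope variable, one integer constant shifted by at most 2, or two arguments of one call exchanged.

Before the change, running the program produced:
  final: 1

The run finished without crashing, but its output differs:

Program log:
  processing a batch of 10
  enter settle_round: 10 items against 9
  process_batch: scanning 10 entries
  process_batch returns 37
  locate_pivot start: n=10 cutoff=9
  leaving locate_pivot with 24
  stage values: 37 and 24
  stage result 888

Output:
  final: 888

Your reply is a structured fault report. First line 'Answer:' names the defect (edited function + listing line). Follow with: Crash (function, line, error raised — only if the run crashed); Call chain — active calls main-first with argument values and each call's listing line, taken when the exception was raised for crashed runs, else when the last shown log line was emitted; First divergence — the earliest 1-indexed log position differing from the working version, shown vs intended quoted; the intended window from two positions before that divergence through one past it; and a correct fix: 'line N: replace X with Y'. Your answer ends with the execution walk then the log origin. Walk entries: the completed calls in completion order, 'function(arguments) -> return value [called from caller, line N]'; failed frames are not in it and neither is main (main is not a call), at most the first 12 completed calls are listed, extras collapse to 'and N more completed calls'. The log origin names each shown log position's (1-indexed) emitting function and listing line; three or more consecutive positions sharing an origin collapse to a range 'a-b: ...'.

Answer: the defect is in settle_round at line 30.
Key fact: Log line 8 is where behavior first shows: 'stage result 888' appears instead of 'stage result 1'.
Call chain: main.
First divergence: position 8 — shown 'stage result 888', intended 'stage result 1'.
Intended log window:
  6: leaving locate_pivot with 24
  7: stage values: 37 and 24
  8: stage result 1
Execution walk:
  process_batch([1, -1, -4, -1, 12, 9, 3, 12, 7, -1]) -> 37  [called from settle_round, line 26]
  locate_pivot([1, -1, -4, -1, 12, 9, 3, 12, 7, -1], 9) -> 24  [called from settle_round, line 27]
  settle_round([1, -1, -4, -1, 12, 9, 3, 12, 7, -1], 9) -> 888  [called from main, line 36]
Origin of each log line:
  1 — main, line 35
  2 — settle_round, line 25
  3 — process_batch, line 2
  4 — process_batch, line 6
  5 — locate_pivot, line 10
  6 — locate_pivot, line 15
  7 — settle_round, line 28
  8 — main, line 37
A correct fix: line 30: replace `*` with `//`.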